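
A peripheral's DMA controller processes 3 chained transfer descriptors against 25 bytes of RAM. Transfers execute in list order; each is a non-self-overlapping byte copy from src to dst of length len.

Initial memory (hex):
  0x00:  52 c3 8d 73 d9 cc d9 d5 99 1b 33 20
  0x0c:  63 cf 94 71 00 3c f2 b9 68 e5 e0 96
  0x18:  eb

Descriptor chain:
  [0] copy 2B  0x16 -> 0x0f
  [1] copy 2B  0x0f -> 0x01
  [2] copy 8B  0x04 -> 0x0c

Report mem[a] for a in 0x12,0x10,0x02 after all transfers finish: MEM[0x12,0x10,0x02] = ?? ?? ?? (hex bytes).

#0 dst[0x0f+2] := {0xe0,0x96}
#1 dst[0x01+2] := {0xe0,0x96}
#2 dst[0x0c+8] := {0xd9,0xcc,0xd9,0xd5,0x99,0x1b,0x33,0x20}
query mem[0x12]=0x33, mem[0x10]=0x99, mem[0x02]=0x96

MEM[0x12,0x10,0x02] = 33 99 96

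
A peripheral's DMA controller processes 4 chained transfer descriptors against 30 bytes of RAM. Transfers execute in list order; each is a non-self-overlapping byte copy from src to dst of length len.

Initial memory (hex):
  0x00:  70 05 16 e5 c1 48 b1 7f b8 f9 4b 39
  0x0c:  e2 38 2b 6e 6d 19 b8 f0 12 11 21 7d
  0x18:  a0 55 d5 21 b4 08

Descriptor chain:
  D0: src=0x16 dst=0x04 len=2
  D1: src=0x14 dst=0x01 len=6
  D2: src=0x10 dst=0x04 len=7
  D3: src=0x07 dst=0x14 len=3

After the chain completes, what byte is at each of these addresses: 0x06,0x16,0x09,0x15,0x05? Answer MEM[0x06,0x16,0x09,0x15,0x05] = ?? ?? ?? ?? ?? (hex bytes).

#0 dst[0x04+2] := {0x21,0x7d}
#1 dst[0x01+6] := {0x12,0x11,0x21,0x7d,0xa0,0x55}
#2 dst[0x04+7] := {0x6d,0x19,0xb8,0xf0,0x12,0x11,0x21}
#3 dst[0x14+3] := {0xf0,0x12,0x11}
query mem[0x06]=0xb8, mem[0x16]=0x11, mem[0x09]=0x11, mem[0x15]=0x12, mem[0x05]=0x19

MEM[0x06,0x16,0x09,0x15,0x05] = b8 11 11 12 19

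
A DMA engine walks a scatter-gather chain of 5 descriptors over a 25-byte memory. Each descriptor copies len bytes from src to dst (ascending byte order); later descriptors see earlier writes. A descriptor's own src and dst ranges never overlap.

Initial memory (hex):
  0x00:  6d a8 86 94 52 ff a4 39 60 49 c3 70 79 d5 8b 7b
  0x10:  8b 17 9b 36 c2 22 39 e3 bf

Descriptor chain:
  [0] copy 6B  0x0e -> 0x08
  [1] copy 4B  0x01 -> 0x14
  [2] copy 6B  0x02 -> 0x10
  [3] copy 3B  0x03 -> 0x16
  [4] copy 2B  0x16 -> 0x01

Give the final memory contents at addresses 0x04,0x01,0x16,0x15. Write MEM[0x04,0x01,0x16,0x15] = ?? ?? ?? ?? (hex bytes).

MEM[0x04,0x01,0x16,0x15] = 52 94 94 39

D0: mem[0x08..0x0d] <- [8b 7b 8b 17 9b 36]
D1: mem[0x14..0x17] <- [a8 86 94 52]
D2: mem[0x10..0x15] <- [86 94 52 ff a4 39]
D3: mem[0x16..0x18] <- [94 52 ff]
D4: mem[0x01..0x02] <- [94 52]
query mem[0x04]=0x52, mem[0x01]=0x94, mem[0x16]=0x94, mem[0x15]=0x39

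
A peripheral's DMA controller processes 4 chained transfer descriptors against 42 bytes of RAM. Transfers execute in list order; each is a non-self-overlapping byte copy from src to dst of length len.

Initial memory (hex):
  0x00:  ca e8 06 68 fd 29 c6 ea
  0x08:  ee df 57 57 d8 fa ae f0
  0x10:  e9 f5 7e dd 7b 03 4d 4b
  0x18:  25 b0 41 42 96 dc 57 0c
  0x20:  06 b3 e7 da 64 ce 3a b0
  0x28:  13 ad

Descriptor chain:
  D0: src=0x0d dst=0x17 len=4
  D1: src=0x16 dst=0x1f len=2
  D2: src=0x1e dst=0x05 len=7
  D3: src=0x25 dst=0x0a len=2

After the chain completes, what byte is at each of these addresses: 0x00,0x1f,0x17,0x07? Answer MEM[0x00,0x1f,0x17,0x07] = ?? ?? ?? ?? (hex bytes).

D0: mem[0x17..0x1a] <- [fa ae f0 e9]
D1: mem[0x1f..0x20] <- [4d fa]
D2: mem[0x05..0x0b] <- [57 4d fa b3 e7 da 64]
D3: mem[0x0a..0x0b] <- [ce 3a]
query mem[0x00]=0xca, mem[0x1f]=0x4d, mem[0x17]=0xfa, mem[0x07]=0xfa

MEM[0x00,0x1f,0x17,0x07] = ca 4d fa fa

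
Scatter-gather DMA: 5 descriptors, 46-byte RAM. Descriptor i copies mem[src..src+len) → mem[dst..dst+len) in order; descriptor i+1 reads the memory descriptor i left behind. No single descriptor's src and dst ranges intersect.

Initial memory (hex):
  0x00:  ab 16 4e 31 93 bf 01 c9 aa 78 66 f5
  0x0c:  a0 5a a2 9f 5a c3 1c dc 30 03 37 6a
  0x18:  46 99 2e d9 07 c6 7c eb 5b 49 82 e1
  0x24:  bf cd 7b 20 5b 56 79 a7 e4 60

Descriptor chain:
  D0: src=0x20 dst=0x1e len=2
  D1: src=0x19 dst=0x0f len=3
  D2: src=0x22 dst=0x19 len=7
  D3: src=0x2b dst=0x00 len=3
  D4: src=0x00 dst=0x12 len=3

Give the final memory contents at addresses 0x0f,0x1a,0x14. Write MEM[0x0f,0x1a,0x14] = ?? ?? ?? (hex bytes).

D0: mem[0x1e..0x1f] <- [5b 49]
D1: mem[0x0f..0x11] <- [99 2e d9]
D2: mem[0x19..0x1f] <- [82 e1 bf cd 7b 20 5b]
D3: mem[0x00..0x02] <- [a7 e4 60]
D4: mem[0x12..0x14] <- [a7 e4 60]
query mem[0x0f]=0x99, mem[0x1a]=0xe1, mem[0x14]=0x60

MEM[0x0f,0x1a,0x14] = 99 e1 60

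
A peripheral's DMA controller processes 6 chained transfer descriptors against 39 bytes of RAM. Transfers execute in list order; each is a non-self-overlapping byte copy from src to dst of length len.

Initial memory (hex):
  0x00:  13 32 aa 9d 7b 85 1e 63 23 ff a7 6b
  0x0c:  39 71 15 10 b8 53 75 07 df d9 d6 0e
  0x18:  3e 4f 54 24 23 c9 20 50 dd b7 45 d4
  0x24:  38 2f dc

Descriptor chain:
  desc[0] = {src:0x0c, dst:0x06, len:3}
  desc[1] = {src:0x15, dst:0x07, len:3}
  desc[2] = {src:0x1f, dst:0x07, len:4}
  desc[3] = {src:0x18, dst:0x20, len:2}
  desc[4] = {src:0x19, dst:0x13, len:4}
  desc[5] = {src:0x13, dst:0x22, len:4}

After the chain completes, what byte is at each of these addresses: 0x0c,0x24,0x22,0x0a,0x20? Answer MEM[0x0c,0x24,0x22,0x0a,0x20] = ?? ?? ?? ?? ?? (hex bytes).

  after D0: wrote 3B at 0x06 = 397115
  after D1: wrote 3B at 0x07 = d9d60e
  after D2: wrote 4B at 0x07 = 50ddb745
  after D3: wrote 2B at 0x20 = 3e4f
  after D4: wrote 4B at 0x13 = 4f542423
  after D5: wrote 4B at 0x22 = 4f542423
query mem[0x0c]=0x39, mem[0x24]=0x24, mem[0x22]=0x4f, mem[0x0a]=0x45, mem[0x20]=0x3e

MEM[0x0c,0x24,0x22,0x0a,0x20] = 39 24 4f 45 3e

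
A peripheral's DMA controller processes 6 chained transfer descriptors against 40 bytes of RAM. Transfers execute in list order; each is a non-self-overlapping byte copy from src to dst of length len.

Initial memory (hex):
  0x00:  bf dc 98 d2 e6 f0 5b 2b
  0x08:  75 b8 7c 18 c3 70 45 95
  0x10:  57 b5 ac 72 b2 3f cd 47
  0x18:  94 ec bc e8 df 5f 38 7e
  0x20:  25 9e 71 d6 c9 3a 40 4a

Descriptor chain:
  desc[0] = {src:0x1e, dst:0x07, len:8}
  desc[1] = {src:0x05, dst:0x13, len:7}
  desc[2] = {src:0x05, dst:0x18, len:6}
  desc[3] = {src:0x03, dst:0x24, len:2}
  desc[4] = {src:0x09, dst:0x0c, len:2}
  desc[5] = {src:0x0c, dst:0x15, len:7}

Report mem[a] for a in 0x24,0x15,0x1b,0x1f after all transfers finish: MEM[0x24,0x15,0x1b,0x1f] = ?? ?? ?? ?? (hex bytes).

#0 dst[0x07+8] := {0x38,0x7e,0x25,0x9e,0x71,0xd6,0xc9,0x3a}
#1 dst[0x13+7] := {0xf0,0x5b,0x38,0x7e,0x25,0x9e,0x71}
#2 dst[0x18+6] := {0xf0,0x5b,0x38,0x7e,0x25,0x9e}
#3 dst[0x24+2] := {0xd2,0xe6}
#4 dst[0x0c+2] := {0x25,0x9e}
#5 dst[0x15+7] := {0x25,0x9e,0x3a,0x95,0x57,0xb5,0xac}
query mem[0x24]=0xd2, mem[0x15]=0x25, mem[0x1b]=0xac, mem[0x1f]=0x7e

MEM[0x24,0x15,0x1b,0x1f] = d2 25 ac 7e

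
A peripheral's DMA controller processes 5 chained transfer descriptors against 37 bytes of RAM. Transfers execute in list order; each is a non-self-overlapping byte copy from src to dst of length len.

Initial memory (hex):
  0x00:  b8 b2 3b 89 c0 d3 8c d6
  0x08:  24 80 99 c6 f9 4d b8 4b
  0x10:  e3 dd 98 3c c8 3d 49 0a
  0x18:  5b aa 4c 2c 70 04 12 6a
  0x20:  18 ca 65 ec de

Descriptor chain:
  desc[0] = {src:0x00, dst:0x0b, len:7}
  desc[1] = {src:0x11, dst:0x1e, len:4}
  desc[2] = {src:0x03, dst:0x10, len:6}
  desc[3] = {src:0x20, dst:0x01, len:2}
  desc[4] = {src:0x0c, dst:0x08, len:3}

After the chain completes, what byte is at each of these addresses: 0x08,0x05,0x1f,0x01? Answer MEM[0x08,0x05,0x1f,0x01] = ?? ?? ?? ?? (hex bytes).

  after D0: wrote 7B at 0x0b = b8b23b89c0d38c
  after D1: wrote 4B at 0x1e = 8c983cc8
  after D2: wrote 6B at 0x10 = 89c0d38cd624
  after D3: wrote 2B at 0x01 = 3cc8
  after D4: wrote 3B at 0x08 = b23b89
query mem[0x08]=0xb2, mem[0x05]=0xd3, mem[0x1f]=0x98, mem[0x01]=0x3c

MEM[0x08,0x05,0x1f,0x01] = b2 d3 98 3c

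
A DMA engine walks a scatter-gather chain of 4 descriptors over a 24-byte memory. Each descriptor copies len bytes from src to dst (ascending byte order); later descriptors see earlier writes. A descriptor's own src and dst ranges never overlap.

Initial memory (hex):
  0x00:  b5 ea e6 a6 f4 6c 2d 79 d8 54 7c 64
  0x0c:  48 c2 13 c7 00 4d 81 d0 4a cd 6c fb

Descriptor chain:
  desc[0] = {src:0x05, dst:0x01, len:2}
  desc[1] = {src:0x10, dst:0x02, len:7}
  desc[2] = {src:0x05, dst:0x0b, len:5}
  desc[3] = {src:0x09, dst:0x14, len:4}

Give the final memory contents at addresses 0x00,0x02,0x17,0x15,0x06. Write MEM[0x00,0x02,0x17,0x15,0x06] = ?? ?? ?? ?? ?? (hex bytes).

MEM[0x00,0x02,0x17,0x15,0x06] = b5 00 4a 7c 4a

D0: mem[0x01..0x02] <- [6c 2d]
D1: mem[0x02..0x08] <- [00 4d 81 d0 4a cd 6c]
D2: mem[0x0b..0x0f] <- [d0 4a cd 6c 54]
D3: mem[0x14..0x17] <- [54 7c d0 4a]
query mem[0x00]=0xb5, mem[0x02]=0x00, mem[0x17]=0x4a, mem[0x15]=0x7c, mem[0x06]=0x4a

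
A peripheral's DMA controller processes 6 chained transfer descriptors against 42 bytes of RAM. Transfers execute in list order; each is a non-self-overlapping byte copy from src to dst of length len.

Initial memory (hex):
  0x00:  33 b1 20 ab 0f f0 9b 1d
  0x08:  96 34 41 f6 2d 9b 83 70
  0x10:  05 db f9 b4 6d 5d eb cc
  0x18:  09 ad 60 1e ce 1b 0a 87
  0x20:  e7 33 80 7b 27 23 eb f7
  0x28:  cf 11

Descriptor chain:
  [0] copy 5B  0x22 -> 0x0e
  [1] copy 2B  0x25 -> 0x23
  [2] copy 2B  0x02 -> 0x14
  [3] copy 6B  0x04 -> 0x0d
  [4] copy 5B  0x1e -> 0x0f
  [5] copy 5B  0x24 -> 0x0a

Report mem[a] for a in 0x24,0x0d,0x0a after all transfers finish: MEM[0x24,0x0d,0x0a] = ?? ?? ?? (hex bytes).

D0: mem[0x0e..0x12] <- [80 7b 27 23 eb]
D1: mem[0x23..0x24] <- [23 eb]
D2: mem[0x14..0x15] <- [20 ab]
D3: mem[0x0d..0x12] <- [0f f0 9b 1d 96 34]
D4: mem[0x0f..0x13] <- [0a 87 e7 33 80]
D5: mem[0x0a..0x0e] <- [eb 23 eb f7 cf]
query mem[0x24]=0xeb, mem[0x0d]=0xf7, mem[0x0a]=0xeb

MEM[0x24,0x0d,0x0a] = eb f7 eb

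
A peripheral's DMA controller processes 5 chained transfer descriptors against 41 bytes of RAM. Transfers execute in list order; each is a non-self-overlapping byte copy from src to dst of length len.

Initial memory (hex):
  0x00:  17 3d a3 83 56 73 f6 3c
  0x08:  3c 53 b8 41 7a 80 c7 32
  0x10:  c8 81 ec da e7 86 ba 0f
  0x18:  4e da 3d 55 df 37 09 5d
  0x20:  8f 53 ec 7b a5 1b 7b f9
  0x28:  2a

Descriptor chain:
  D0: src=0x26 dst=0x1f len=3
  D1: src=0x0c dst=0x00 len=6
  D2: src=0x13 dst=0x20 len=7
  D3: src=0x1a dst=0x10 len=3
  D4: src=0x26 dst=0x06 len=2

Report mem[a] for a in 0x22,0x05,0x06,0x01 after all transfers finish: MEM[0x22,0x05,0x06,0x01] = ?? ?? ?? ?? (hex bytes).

MEM[0x22,0x05,0x06,0x01] = 86 81 da 80

#0 dst[0x1f+3] := {0x7b,0xf9,0x2a}
#1 dst[0x00+6] := {0x7a,0x80,0xc7,0x32,0xc8,0x81}
#2 dst[0x20+7] := {0xda,0xe7,0x86,0xba,0x0f,0x4e,0xda}
#3 dst[0x10+3] := {0x3d,0x55,0xdf}
#4 dst[0x06+2] := {0xda,0xf9}
query mem[0x22]=0x86, mem[0x05]=0x81, mem[0x06]=0xda, mem[0x01]=0x80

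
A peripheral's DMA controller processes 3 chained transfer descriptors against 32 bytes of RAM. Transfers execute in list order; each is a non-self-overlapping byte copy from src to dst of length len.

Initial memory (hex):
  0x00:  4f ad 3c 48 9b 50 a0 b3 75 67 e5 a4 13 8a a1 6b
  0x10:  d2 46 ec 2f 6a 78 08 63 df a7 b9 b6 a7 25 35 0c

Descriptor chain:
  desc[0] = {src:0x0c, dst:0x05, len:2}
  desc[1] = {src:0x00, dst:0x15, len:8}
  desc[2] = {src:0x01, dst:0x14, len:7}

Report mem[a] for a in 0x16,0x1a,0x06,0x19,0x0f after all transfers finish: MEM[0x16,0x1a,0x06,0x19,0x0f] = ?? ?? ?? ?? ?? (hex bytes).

MEM[0x16,0x1a,0x06,0x19,0x0f] = 48 b3 8a 8a 6b

[0] 0x0c->0x05 len=2 : 13 8a
[1] 0x00->0x15 len=8 : 4f ad 3c 48 9b 13 8a b3
[2] 0x01->0x14 len=7 : ad 3c 48 9b 13 8a b3
query mem[0x16]=0x48, mem[0x1a]=0xb3, mem[0x06]=0x8a, mem[0x19]=0x8a, mem[0x0f]=0x6b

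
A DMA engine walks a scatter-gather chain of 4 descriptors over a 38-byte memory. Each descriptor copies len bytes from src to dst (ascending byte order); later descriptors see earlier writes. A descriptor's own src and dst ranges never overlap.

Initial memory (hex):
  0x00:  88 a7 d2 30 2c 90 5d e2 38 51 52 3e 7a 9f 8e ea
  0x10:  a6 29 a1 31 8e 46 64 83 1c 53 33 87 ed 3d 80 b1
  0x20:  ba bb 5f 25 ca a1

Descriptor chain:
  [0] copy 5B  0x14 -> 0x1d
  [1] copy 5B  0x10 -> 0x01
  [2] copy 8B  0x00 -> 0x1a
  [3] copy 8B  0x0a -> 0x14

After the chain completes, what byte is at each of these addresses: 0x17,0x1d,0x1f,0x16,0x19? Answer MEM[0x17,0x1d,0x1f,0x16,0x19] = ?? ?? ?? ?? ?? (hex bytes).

#0 dst[0x1d+5] := {0x8e,0x46,0x64,0x83,0x1c}
#1 dst[0x01+5] := {0xa6,0x29,0xa1,0x31,0x8e}
#2 dst[0x1a+8] := {0x88,0xa6,0x29,0xa1,0x31,0x8e,0x5d,0xe2}
#3 dst[0x14+8] := {0x52,0x3e,0x7a,0x9f,0x8e,0xea,0xa6,0x29}
query mem[0x17]=0x9f, mem[0x1d]=0xa1, mem[0x1f]=0x8e, mem[0x16]=0x7a, mem[0x19]=0xea

MEM[0x17,0x1d,0x1f,0x16,0x19] = 9f a1 8e 7a ea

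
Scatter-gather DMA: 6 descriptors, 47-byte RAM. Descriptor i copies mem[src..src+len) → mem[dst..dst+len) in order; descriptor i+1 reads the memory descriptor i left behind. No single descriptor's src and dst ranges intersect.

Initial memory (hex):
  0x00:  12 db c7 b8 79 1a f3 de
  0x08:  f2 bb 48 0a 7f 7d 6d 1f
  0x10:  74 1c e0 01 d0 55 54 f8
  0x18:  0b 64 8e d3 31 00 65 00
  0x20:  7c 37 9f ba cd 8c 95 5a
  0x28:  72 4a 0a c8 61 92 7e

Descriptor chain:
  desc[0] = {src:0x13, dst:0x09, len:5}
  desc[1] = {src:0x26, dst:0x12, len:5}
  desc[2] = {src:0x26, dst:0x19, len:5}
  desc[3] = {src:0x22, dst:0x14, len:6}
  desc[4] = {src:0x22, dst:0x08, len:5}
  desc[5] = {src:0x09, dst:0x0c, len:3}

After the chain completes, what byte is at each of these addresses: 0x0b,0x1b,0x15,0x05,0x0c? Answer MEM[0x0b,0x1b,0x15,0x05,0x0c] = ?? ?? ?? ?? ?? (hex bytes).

MEM[0x0b,0x1b,0x15,0x05,0x0c] = 8c 72 ba 1a ba

D0: mem[0x09..0x0d] <- [01 d0 55 54 f8]
D1: mem[0x12..0x16] <- [95 5a 72 4a 0a]
D2: mem[0x19..0x1d] <- [95 5a 72 4a 0a]
D3: mem[0x14..0x19] <- [9f ba cd 8c 95 5a]
D4: mem[0x08..0x0c] <- [9f ba cd 8c 95]
D5: mem[0x0c..0x0e] <- [ba cd 8c]
query mem[0x0b]=0x8c, mem[0x1b]=0x72, mem[0x15]=0xba, mem[0x05]=0x1a, mem[0x0c]=0xba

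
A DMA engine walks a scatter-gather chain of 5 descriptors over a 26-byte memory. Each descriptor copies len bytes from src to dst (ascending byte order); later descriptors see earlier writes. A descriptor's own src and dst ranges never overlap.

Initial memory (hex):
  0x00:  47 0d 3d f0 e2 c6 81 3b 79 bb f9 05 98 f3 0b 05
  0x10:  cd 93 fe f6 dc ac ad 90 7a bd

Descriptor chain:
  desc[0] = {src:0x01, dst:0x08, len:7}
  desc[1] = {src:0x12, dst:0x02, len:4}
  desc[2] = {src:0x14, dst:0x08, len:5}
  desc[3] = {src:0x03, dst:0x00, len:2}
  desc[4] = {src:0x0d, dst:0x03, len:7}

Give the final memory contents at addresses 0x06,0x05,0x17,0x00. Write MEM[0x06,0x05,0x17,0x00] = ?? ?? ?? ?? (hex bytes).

[0] 0x01->0x08 len=7 : 0d 3d f0 e2 c6 81 3b
[1] 0x12->0x02 len=4 : fe f6 dc ac
[2] 0x14->0x08 len=5 : dc ac ad 90 7a
[3] 0x03->0x00 len=2 : f6 dc
[4] 0x0d->0x03 len=7 : 81 3b 05 cd 93 fe f6
query mem[0x06]=0xcd, mem[0x05]=0x05, mem[0x17]=0x90, mem[0x00]=0xf6

MEM[0x06,0x05,0x17,0x00] = cd 05 90 f6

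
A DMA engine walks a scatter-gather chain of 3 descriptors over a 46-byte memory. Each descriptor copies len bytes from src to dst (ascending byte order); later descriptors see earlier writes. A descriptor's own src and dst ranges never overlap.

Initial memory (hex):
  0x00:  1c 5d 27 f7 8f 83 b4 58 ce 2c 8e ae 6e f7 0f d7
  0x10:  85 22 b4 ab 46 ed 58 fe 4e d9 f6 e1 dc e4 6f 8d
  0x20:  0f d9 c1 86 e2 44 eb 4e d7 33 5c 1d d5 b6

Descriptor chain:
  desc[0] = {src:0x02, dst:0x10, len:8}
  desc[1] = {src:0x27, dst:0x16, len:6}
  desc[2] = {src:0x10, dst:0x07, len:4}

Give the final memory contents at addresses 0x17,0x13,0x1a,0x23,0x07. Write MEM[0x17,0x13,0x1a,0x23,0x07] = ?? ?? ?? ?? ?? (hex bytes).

#0 dst[0x10+8] := {0x27,0xf7,0x8f,0x83,0xb4,0x58,0xce,0x2c}
#1 dst[0x16+6] := {0x4e,0xd7,0x33,0x5c,0x1d,0xd5}
#2 dst[0x07+4] := {0x27,0xf7,0x8f,0x83}
query mem[0x17]=0xd7, mem[0x13]=0x83, mem[0x1a]=0x1d, mem[0x23]=0x86, mem[0x07]=0x27

MEM[0x17,0x13,0x1a,0x23,0x07] = d7 83 1d 86 27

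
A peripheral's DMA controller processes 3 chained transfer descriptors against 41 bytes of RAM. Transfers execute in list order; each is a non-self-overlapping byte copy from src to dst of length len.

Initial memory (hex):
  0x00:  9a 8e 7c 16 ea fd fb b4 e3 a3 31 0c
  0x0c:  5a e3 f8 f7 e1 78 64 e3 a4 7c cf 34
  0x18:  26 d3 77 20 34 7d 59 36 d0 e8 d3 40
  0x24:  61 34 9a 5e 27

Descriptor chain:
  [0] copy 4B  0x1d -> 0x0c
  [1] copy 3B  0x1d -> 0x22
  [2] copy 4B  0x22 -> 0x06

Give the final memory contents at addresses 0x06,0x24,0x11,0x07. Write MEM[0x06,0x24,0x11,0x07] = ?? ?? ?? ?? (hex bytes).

MEM[0x06,0x24,0x11,0x07] = 7d 36 78 59

D0: mem[0x0c..0x0f] <- [7d 59 36 d0]
D1: mem[0x22..0x24] <- [7d 59 36]
D2: mem[0x06..0x09] <- [7d 59 36 34]
query mem[0x06]=0x7d, mem[0x24]=0x36, mem[0x11]=0x78, mem[0x07]=0x59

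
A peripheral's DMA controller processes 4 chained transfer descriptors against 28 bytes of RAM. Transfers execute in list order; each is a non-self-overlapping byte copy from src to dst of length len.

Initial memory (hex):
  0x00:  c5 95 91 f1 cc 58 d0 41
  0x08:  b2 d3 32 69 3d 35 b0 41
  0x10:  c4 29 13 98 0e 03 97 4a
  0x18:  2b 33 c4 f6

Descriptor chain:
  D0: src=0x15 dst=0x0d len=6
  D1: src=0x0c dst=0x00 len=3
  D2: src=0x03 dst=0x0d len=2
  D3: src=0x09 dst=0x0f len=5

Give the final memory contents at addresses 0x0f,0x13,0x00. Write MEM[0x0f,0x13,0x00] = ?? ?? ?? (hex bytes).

[0] 0x15->0x0d len=6 : 03 97 4a 2b 33 c4
[1] 0x0c->0x00 len=3 : 3d 03 97
[2] 0x03->0x0d len=2 : f1 cc
[3] 0x09->0x0f len=5 : d3 32 69 3d f1
query mem[0x0f]=0xd3, mem[0x13]=0xf1, mem[0x00]=0x3d

MEM[0x0f,0x13,0x00] = d3 f1 3d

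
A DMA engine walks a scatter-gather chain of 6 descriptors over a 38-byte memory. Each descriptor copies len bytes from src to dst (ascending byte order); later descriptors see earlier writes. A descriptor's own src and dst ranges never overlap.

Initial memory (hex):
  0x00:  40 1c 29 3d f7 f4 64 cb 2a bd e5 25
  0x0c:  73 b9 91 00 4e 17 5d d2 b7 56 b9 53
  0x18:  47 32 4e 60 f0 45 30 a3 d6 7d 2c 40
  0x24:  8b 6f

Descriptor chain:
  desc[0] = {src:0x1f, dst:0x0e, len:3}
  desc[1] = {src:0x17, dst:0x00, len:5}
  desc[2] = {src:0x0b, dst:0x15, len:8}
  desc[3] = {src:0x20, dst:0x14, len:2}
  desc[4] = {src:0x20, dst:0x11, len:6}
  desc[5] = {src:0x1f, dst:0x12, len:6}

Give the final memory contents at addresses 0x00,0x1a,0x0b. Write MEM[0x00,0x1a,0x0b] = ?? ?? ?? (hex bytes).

MEM[0x00,0x1a,0x0b] = 53 7d 25

D0: mem[0x0e..0x10] <- [a3 d6 7d]
D1: mem[0x00..0x04] <- [53 47 32 4e 60]
D2: mem[0x15..0x1c] <- [25 73 b9 a3 d6 7d 17 5d]
D3: mem[0x14..0x15] <- [d6 7d]
D4: mem[0x11..0x16] <- [d6 7d 2c 40 8b 6f]
D5: mem[0x12..0x17] <- [a3 d6 7d 2c 40 8b]
query mem[0x00]=0x53, mem[0x1a]=0x7d, mem[0x0b]=0x25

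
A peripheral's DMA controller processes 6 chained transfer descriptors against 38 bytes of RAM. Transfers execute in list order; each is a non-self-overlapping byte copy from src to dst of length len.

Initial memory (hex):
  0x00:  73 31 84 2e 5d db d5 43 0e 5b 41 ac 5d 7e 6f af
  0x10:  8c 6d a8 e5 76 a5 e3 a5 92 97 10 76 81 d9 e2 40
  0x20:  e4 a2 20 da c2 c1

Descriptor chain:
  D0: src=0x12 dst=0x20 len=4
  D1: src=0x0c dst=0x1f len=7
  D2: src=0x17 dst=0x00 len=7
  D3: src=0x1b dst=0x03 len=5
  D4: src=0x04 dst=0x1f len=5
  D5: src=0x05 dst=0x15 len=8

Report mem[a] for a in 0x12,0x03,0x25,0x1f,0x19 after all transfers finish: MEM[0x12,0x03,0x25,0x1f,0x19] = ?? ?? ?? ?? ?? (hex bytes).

MEM[0x12,0x03,0x25,0x1f,0x19] = a8 76 a8 81 5b

#0 dst[0x20+4] := {0xa8,0xe5,0x76,0xa5}
#1 dst[0x1f+7] := {0x5d,0x7e,0x6f,0xaf,0x8c,0x6d,0xa8}
#2 dst[0x00+7] := {0xa5,0x92,0x97,0x10,0x76,0x81,0xd9}
#3 dst[0x03+5] := {0x76,0x81,0xd9,0xe2,0x5d}
#4 dst[0x1f+5] := {0x81,0xd9,0xe2,0x5d,0x0e}
#5 dst[0x15+8] := {0xd9,0xe2,0x5d,0x0e,0x5b,0x41,0xac,0x5d}
query mem[0x12]=0xa8, mem[0x03]=0x76, mem[0x25]=0xa8, mem[0x1f]=0x81, mem[0x19]=0x5b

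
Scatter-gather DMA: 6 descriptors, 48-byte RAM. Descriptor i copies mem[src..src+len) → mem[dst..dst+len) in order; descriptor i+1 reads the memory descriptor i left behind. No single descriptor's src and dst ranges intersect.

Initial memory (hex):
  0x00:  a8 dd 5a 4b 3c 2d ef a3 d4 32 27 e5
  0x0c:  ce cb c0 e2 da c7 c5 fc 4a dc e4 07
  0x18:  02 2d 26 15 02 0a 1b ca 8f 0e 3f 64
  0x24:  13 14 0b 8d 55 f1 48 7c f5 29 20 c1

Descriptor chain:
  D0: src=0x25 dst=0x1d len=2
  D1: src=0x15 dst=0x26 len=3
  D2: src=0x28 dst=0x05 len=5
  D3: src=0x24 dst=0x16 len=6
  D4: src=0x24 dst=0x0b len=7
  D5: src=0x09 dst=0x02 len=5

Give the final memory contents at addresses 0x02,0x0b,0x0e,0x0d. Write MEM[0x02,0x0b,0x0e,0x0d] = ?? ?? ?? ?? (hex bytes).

MEM[0x02,0x0b,0x0e,0x0d] = f5 13 e4 dc

[0] 0x25->0x1d len=2 : 14 0b
[1] 0x15->0x26 len=3 : dc e4 07
[2] 0x28->0x05 len=5 : 07 f1 48 7c f5
[3] 0x24->0x16 len=6 : 13 14 dc e4 07 f1
[4] 0x24->0x0b len=7 : 13 14 dc e4 07 f1 48
[5] 0x09->0x02 len=5 : f5 27 13 14 dc
query mem[0x02]=0xf5, mem[0x0b]=0x13, mem[0x0e]=0xe4, mem[0x0d]=0xdc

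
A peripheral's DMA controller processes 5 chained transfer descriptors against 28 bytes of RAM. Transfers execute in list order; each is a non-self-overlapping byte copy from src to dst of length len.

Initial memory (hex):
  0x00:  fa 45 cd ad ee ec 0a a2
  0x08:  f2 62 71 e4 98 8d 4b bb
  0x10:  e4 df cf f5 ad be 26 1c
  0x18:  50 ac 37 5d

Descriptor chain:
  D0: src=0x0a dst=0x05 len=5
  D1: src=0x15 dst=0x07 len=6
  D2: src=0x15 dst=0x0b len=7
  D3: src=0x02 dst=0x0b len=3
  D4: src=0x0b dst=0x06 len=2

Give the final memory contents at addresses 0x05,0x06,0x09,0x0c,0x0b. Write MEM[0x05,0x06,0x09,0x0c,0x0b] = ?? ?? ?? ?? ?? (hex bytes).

  after D0: wrote 5B at 0x05 = 71e4988d4b
  after D1: wrote 6B at 0x07 = be261c50ac37
  after D2: wrote 7B at 0x0b = be261c50ac375d
  after D3: wrote 3B at 0x0b = cdadee
  after D4: wrote 2B at 0x06 = cdad
query mem[0x05]=0x71, mem[0x06]=0xcd, mem[0x09]=0x1c, mem[0x0c]=0xad, mem[0x0b]=0xcd

MEM[0x05,0x06,0x09,0x0c,0x0b] = 71 cd 1c ad cd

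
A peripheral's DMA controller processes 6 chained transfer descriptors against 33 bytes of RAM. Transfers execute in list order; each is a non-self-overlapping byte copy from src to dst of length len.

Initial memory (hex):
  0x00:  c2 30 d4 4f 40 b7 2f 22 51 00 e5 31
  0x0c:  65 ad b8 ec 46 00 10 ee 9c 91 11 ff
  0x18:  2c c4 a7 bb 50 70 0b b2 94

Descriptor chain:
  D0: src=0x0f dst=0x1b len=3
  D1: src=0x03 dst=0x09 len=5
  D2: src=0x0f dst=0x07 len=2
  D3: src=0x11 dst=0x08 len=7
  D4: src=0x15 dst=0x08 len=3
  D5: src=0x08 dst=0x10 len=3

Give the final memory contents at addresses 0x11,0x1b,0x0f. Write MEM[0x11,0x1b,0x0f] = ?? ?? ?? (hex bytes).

  after D0: wrote 3B at 0x1b = ec4600
  after D1: wrote 5B at 0x09 = 4f40b72f22
  after D2: wrote 2B at 0x07 = ec46
  after D3: wrote 7B at 0x08 = 0010ee9c9111ff
  after D4: wrote 3B at 0x08 = 9111ff
  after D5: wrote 3B at 0x10 = 9111ff
query mem[0x11]=0x11, mem[0x1b]=0xec, mem[0x0f]=0xec

MEM[0x11,0x1b,0x0f] = 11 ec ec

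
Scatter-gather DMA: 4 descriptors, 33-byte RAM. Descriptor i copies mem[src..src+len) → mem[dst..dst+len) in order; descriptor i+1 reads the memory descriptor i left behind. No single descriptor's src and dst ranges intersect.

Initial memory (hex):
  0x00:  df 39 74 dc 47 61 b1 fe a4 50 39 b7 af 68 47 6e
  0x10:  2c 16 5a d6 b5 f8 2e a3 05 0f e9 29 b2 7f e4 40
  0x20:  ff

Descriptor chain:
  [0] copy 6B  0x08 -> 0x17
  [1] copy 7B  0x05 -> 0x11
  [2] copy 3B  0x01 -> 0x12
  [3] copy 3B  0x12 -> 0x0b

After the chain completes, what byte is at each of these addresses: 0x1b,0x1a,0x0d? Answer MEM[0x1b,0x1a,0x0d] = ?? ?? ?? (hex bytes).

MEM[0x1b,0x1a,0x0d] = af b7 dc

D0: mem[0x17..0x1c] <- [a4 50 39 b7 af 68]
D1: mem[0x11..0x17] <- [61 b1 fe a4 50 39 b7]
D2: mem[0x12..0x14] <- [39 74 dc]
D3: mem[0x0b..0x0d] <- [39 74 dc]
query mem[0x1b]=0xaf, mem[0x1a]=0xb7, mem[0x0d]=0xdc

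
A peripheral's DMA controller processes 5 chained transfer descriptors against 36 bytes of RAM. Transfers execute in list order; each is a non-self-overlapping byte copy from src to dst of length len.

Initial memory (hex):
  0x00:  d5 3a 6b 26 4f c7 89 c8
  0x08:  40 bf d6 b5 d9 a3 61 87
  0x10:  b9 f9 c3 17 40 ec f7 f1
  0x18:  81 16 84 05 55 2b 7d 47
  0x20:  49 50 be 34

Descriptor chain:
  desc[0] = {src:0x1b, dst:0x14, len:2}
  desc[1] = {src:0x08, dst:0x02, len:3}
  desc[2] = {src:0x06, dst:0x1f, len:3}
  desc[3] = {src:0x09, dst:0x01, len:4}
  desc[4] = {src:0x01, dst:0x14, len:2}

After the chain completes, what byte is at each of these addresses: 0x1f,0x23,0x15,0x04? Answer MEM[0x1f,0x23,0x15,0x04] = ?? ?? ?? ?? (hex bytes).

MEM[0x1f,0x23,0x15,0x04] = 89 34 d6 d9

  after D0: wrote 2B at 0x14 = 0555
  after D1: wrote 3B at 0x02 = 40bfd6
  after D2: wrote 3B at 0x1f = 89c840
  after D3: wrote 4B at 0x01 = bfd6b5d9
  after D4: wrote 2B at 0x14 = bfd6
query mem[0x1f]=0x89, mem[0x23]=0x34, mem[0x15]=0xd6, mem[0x04]=0xd9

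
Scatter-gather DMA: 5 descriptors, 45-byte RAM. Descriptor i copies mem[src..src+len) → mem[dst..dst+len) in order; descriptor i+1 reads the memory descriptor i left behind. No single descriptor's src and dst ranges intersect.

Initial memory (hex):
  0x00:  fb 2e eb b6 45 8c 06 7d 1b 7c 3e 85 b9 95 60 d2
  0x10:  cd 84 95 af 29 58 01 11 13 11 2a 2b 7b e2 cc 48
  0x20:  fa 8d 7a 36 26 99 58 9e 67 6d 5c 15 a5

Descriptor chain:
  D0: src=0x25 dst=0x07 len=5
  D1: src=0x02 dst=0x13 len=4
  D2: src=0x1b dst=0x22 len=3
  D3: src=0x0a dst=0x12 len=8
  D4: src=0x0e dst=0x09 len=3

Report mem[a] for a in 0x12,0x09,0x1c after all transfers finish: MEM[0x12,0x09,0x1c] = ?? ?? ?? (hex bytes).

D0: mem[0x07..0x0b] <- [99 58 9e 67 6d]
D1: mem[0x13..0x16] <- [eb b6 45 8c]
D2: mem[0x22..0x24] <- [2b 7b e2]
D3: mem[0x12..0x19] <- [67 6d b9 95 60 d2 cd 84]
D4: mem[0x09..0x0b] <- [60 d2 cd]
query mem[0x12]=0x67, mem[0x09]=0x60, mem[0x1c]=0x7b

MEM[0x12,0x09,0x1c] = 67 60 7b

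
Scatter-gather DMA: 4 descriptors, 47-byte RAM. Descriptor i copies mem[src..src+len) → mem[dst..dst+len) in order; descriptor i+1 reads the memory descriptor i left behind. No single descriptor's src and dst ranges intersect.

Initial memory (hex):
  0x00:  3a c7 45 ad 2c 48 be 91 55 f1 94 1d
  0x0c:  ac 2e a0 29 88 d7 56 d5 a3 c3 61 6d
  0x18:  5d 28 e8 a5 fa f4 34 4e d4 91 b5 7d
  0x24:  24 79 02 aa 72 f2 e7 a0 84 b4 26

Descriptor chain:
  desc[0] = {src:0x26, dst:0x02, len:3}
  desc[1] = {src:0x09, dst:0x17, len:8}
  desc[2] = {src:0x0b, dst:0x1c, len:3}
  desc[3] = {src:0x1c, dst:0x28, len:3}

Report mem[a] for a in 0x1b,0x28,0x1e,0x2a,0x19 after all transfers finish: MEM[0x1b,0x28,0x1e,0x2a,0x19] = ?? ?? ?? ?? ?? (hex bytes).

MEM[0x1b,0x28,0x1e,0x2a,0x19] = 2e 1d 2e 2e 1d

D0: mem[0x02..0x04] <- [02 aa 72]
D1: mem[0x17..0x1e] <- [f1 94 1d ac 2e a0 29 88]
D2: mem[0x1c..0x1e] <- [1d ac 2e]
D3: mem[0x28..0x2a] <- [1d ac 2e]
query mem[0x1b]=0x2e, mem[0x28]=0x1d, mem[0x1e]=0x2e, mem[0x2a]=0x2e, mem[0x19]=0x1d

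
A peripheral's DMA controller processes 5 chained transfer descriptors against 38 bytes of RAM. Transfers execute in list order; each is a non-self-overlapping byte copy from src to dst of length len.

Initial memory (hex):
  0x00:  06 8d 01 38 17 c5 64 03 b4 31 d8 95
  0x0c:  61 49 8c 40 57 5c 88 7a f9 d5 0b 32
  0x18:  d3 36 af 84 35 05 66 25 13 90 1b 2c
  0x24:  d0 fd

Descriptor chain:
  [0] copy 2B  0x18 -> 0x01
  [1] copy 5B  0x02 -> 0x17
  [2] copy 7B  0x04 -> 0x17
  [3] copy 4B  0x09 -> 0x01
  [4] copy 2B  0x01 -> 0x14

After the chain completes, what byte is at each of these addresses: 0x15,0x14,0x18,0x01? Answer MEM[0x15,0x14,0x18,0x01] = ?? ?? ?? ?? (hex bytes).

#0 dst[0x01+2] := {0xd3,0x36}
#1 dst[0x17+5] := {0x36,0x38,0x17,0xc5,0x64}
#2 dst[0x17+7] := {0x17,0xc5,0x64,0x03,0xb4,0x31,0xd8}
#3 dst[0x01+4] := {0x31,0xd8,0x95,0x61}
#4 dst[0x14+2] := {0x31,0xd8}
query mem[0x15]=0xd8, mem[0x14]=0x31, mem[0x18]=0xc5, mem[0x01]=0x31

MEM[0x15,0x14,0x18,0x01] = d8 31 c5 31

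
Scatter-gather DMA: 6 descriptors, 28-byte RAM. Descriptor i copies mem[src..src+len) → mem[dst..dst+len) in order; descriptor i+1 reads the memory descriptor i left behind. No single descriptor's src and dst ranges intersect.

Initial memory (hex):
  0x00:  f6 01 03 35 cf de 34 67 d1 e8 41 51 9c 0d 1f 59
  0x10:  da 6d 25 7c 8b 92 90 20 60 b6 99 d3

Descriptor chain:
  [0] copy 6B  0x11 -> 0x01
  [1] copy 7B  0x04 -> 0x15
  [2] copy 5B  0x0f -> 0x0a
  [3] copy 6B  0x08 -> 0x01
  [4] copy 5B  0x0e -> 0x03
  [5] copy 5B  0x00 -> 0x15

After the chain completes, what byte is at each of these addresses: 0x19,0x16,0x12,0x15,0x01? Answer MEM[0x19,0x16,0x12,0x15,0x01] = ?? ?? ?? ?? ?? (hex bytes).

  after D0: wrote 6B at 0x01 = 6d257c8b9290
  after D1: wrote 7B at 0x15 = 8b929067d1e841
  after D2: wrote 5B at 0x0a = 59da6d257c
  after D3: wrote 6B at 0x01 = d1e859da6d25
  after D4: wrote 5B at 0x03 = 7c59da6d25
  after D5: wrote 5B at 0x15 = f6d1e87c59
query mem[0x19]=0x59, mem[0x16]=0xd1, mem[0x12]=0x25, mem[0x15]=0xf6, mem[0x01]=0xd1

MEM[0x19,0x16,0x12,0x15,0x01] = 59 d1 25 f6 d1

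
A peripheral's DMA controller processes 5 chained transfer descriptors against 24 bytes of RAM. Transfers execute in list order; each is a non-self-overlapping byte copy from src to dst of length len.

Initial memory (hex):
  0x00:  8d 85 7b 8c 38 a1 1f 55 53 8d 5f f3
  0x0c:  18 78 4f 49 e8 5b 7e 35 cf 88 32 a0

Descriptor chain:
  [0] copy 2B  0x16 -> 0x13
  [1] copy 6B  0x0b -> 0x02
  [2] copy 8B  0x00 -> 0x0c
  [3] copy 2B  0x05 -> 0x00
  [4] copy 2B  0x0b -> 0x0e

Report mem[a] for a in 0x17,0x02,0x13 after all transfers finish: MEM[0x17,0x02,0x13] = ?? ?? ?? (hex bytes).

MEM[0x17,0x02,0x13] = a0 f3 e8

D0: mem[0x13..0x14] <- [32 a0]
D1: mem[0x02..0x07] <- [f3 18 78 4f 49 e8]
D2: mem[0x0c..0x13] <- [8d 85 f3 18 78 4f 49 e8]
D3: mem[0x00..0x01] <- [4f 49]
D4: mem[0x0e..0x0f] <- [f3 8d]
query mem[0x17]=0xa0, mem[0x02]=0xf3, mem[0x13]=0xe8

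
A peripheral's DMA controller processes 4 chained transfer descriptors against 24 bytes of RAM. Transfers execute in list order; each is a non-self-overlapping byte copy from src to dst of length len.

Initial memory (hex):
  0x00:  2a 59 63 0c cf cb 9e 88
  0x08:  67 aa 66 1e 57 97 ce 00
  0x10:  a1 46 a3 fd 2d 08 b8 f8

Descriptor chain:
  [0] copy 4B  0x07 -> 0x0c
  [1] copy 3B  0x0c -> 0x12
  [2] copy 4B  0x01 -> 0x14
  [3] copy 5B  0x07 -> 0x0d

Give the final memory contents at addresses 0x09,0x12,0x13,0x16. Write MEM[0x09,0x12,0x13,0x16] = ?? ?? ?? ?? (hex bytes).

#0 dst[0x0c+4] := {0x88,0x67,0xaa,0x66}
#1 dst[0x12+3] := {0x88,0x67,0xaa}
#2 dst[0x14+4] := {0x59,0x63,0x0c,0xcf}
#3 dst[0x0d+5] := {0x88,0x67,0xaa,0x66,0x1e}
query mem[0x09]=0xaa, mem[0x12]=0x88, mem[0x13]=0x67, mem[0x16]=0x0c

MEM[0x09,0x12,0x13,0x16] = aa 88 67 0c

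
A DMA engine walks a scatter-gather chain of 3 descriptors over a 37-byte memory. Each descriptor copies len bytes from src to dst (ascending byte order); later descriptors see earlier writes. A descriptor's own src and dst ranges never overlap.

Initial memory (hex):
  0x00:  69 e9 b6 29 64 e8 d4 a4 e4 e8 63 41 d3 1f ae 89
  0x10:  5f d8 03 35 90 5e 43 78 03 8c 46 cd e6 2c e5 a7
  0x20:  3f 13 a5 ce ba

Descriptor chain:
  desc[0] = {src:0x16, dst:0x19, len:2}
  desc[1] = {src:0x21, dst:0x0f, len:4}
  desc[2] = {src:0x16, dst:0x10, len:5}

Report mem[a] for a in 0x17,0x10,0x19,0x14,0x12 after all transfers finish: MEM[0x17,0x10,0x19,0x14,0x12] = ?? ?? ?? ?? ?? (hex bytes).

  after D0: wrote 2B at 0x19 = 4378
  after D1: wrote 4B at 0x0f = 13a5ceba
  after D2: wrote 5B at 0x10 = 4378034378
query mem[0x17]=0x78, mem[0x10]=0x43, mem[0x19]=0x43, mem[0x14]=0x78, mem[0x12]=0x03

MEM[0x17,0x10,0x19,0x14,0x12] = 78 43 43 78 03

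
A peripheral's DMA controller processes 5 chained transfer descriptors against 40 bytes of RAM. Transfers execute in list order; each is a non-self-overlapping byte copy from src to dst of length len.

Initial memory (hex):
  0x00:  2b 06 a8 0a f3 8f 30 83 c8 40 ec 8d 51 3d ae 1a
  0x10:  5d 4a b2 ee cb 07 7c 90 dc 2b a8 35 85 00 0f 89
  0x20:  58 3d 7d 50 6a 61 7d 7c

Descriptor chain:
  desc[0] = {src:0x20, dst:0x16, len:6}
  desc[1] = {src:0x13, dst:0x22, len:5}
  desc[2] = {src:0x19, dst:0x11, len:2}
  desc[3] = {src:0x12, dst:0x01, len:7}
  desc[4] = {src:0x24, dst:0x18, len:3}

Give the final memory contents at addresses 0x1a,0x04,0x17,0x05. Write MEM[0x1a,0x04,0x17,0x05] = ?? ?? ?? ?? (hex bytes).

MEM[0x1a,0x04,0x17,0x05] = 3d 07 3d 58

  after D0: wrote 6B at 0x16 = 583d7d506a61
  after D1: wrote 5B at 0x22 = eecb07583d
  after D2: wrote 2B at 0x11 = 506a
  after D3: wrote 7B at 0x01 = 6aeecb07583d7d
  after D4: wrote 3B at 0x18 = 07583d
query mem[0x1a]=0x3d, mem[0x04]=0x07, mem[0x17]=0x3d, mem[0x05]=0x58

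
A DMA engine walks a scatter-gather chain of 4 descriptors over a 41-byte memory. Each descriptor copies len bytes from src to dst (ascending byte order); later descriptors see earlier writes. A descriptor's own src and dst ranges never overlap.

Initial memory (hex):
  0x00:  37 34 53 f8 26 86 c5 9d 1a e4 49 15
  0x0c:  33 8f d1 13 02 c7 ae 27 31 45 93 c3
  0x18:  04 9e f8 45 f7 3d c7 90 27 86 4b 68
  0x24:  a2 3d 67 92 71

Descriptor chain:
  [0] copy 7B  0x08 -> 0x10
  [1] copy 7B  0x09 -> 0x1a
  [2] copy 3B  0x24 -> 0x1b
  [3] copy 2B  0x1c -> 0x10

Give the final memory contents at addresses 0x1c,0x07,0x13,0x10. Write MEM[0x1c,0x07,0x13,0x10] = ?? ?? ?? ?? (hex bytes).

#0 dst[0x10+7] := {0x1a,0xe4,0x49,0x15,0x33,0x8f,0xd1}
#1 dst[0x1a+7] := {0xe4,0x49,0x15,0x33,0x8f,0xd1,0x13}
#2 dst[0x1b+3] := {0xa2,0x3d,0x67}
#3 dst[0x10+2] := {0x3d,0x67}
query mem[0x1c]=0x3d, mem[0x07]=0x9d, mem[0x13]=0x15, mem[0x10]=0x3d

MEM[0x1c,0x07,0x13,0x10] = 3d 9d 15 3d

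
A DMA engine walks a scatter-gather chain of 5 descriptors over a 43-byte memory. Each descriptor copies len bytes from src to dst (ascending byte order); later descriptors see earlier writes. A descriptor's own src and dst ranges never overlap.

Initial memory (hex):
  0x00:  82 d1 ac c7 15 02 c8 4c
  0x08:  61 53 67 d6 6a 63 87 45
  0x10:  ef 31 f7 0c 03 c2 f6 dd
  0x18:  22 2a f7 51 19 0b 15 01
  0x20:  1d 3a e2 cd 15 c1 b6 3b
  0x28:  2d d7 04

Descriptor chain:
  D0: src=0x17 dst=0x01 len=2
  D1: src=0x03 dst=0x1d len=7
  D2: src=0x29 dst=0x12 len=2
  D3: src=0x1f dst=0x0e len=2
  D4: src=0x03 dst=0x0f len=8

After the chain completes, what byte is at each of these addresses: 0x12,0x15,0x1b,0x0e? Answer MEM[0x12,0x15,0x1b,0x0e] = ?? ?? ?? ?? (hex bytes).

MEM[0x12,0x15,0x1b,0x0e] = c8 53 51 02

#0 dst[0x01+2] := {0xdd,0x22}
#1 dst[0x1d+7] := {0xc7,0x15,0x02,0xc8,0x4c,0x61,0x53}
#2 dst[0x12+2] := {0xd7,0x04}
#3 dst[0x0e+2] := {0x02,0xc8}
#4 dst[0x0f+8] := {0xc7,0x15,0x02,0xc8,0x4c,0x61,0x53,0x67}
query mem[0x12]=0xc8, mem[0x15]=0x53, mem[0x1b]=0x51, mem[0x0e]=0x02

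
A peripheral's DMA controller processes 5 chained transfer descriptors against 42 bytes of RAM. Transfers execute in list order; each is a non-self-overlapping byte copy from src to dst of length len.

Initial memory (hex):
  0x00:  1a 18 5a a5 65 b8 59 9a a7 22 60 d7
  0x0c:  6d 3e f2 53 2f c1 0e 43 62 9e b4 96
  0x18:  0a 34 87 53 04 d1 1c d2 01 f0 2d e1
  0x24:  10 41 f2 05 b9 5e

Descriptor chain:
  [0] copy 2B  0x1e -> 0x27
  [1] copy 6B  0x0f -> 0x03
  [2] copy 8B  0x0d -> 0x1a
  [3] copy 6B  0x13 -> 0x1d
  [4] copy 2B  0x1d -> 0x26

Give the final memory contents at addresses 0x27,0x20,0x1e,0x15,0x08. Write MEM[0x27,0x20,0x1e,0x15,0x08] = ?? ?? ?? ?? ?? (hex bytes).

#0 dst[0x27+2] := {0x1c,0xd2}
#1 dst[0x03+6] := {0x53,0x2f,0xc1,0x0e,0x43,0x62}
#2 dst[0x1a+8] := {0x3e,0xf2,0x53,0x2f,0xc1,0x0e,0x43,0x62}
#3 dst[0x1d+6] := {0x43,0x62,0x9e,0xb4,0x96,0x0a}
#4 dst[0x26+2] := {0x43,0x62}
query mem[0x27]=0x62, mem[0x20]=0xb4, mem[0x1e]=0x62, mem[0x15]=0x9e, mem[0x08]=0x62

MEM[0x27,0x20,0x1e,0x15,0x08] = 62 b4 62 9e 62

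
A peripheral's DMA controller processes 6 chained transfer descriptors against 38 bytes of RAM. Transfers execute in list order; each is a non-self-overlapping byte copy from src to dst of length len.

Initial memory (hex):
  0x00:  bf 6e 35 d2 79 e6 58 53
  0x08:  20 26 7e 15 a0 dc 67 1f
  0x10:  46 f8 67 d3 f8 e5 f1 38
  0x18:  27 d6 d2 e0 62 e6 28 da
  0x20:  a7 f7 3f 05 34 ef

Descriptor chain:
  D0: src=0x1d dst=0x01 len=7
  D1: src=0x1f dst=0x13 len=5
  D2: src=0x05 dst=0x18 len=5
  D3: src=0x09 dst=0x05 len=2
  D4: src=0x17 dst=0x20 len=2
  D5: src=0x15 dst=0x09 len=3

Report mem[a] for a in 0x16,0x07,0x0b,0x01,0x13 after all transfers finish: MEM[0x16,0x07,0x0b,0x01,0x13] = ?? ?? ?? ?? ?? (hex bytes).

MEM[0x16,0x07,0x0b,0x01,0x13] = 3f 05 05 e6 da

[0] 0x1d->0x01 len=7 : e6 28 da a7 f7 3f 05
[1] 0x1f->0x13 len=5 : da a7 f7 3f 05
[2] 0x05->0x18 len=5 : f7 3f 05 20 26
[3] 0x09->0x05 len=2 : 26 7e
[4] 0x17->0x20 len=2 : 05 f7
[5] 0x15->0x09 len=3 : f7 3f 05
query mem[0x16]=0x3f, mem[0x07]=0x05, mem[0x0b]=0x05, mem[0x01]=0xe6, mem[0x13]=0xda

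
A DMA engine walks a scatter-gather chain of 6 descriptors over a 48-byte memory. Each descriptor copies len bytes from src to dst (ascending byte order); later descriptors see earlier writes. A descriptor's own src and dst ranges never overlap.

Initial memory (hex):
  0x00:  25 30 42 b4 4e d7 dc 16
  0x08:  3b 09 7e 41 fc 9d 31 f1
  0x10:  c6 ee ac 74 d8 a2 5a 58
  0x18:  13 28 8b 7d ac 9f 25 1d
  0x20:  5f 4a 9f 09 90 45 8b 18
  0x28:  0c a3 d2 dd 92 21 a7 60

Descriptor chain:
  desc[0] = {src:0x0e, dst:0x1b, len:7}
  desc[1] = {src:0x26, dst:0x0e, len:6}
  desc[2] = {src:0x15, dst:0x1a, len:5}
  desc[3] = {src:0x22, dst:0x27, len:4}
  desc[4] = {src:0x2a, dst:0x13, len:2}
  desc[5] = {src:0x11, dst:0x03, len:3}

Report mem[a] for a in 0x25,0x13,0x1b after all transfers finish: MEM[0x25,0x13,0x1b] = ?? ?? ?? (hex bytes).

[0] 0x0e->0x1b len=7 : 31 f1 c6 ee ac 74 d8
[1] 0x26->0x0e len=6 : 8b 18 0c a3 d2 dd
[2] 0x15->0x1a len=5 : a2 5a 58 13 28
[3] 0x22->0x27 len=4 : 9f 09 90 45
[4] 0x2a->0x13 len=2 : 45 dd
[5] 0x11->0x03 len=3 : a3 d2 45
query mem[0x25]=0x45, mem[0x13]=0x45, mem[0x1b]=0x5a

MEM[0x25,0x13,0x1b] = 45 45 5a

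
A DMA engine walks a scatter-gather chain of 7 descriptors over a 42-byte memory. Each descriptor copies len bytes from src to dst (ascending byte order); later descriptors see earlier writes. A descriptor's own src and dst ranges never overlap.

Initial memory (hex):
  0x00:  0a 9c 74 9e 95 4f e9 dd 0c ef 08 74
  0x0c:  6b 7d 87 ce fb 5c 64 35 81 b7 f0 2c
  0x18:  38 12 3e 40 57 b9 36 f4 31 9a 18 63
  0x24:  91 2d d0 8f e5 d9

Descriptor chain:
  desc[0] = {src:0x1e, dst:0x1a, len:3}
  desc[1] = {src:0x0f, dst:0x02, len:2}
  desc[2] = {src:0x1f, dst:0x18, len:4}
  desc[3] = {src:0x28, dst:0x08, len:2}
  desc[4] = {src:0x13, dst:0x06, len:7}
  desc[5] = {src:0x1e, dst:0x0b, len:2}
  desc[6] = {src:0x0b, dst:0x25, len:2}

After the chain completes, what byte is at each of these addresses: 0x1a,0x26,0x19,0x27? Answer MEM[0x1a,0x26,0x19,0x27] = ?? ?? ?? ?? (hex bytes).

  after D0: wrote 3B at 0x1a = 36f431
  after D1: wrote 2B at 0x02 = cefb
  after D2: wrote 4B at 0x18 = f4319a18
  after D3: wrote 2B at 0x08 = e5d9
  after D4: wrote 7B at 0x06 = 3581b7f02cf431
  after D5: wrote 2B at 0x0b = 36f4
  after D6: wrote 2B at 0x25 = 36f4
query mem[0x1a]=0x9a, mem[0x26]=0xf4, mem[0x19]=0x31, mem[0x27]=0x8f

MEM[0x1a,0x26,0x19,0x27] = 9a f4 31 8f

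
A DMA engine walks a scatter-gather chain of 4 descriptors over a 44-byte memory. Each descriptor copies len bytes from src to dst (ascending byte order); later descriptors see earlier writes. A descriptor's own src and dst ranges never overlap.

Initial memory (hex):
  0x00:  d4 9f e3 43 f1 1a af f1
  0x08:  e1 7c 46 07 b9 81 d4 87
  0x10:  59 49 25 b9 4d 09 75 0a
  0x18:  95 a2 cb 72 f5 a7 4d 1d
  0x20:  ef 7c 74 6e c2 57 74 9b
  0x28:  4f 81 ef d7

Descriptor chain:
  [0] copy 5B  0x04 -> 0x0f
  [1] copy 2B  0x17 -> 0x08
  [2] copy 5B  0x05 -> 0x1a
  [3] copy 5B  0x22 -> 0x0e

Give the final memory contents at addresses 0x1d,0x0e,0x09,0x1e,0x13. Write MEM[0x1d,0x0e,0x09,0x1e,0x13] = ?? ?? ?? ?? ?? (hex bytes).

MEM[0x1d,0x0e,0x09,0x1e,0x13] = 0a 74 95 95 e1

D0: mem[0x0f..0x13] <- [f1 1a af f1 e1]
D1: mem[0x08..0x09] <- [0a 95]
D2: mem[0x1a..0x1e] <- [1a af f1 0a 95]
D3: mem[0x0e..0x12] <- [74 6e c2 57 74]
query mem[0x1d]=0x0a, mem[0x0e]=0x74, mem[0x09]=0x95, mem[0x1e]=0x95, mem[0x13]=0xe1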